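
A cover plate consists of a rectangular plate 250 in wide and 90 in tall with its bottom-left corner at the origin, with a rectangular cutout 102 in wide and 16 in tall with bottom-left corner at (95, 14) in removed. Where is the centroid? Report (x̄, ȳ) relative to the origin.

x̄ = 123.36 in, ȳ = 46.80 in

plate: A = 250 × 90 = 22500.00, centroid at (125.00, 45.00).
hole: A = −(102 × 16) = -1632.00, centroid at (146.00, 22.00).
ΣA = 20868.00 in²
ΣAx̄ = (22500.00)(125.00) + (-1632.00)(146.00) = 2574228.00 in³
ΣAȳ = (22500.00)(45.00) + (-1632.00)(22.00) = 976596.00 in³
x̄ = 2574228.00 / 20868.00 = 123.36 in
ȳ = 976596.00 / 20868.00 = 46.80 in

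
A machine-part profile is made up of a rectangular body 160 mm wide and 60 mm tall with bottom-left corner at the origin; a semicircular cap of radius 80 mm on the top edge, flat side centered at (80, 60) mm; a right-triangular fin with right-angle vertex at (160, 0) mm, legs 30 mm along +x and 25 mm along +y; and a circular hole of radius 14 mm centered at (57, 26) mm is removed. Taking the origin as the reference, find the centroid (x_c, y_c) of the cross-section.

x_c = 82.47 mm, y_c = 62.83 mm

rectangular body: A = 160 × 60 = 9600.00, centroid at (80.00, 30.00).
semicircular top: A = ½π·80² = 10053.10, centroid at (80.00, 93.95).
triangular fin: A = ½·30·25 = 375.00, centroid at (170.00, 8.33).
hole: A = −π·14² = -615.75, centroid at (57.00, 26.00).
ΣA = 19412.34 mm²
ΣAx_c = (9600.00)(80.00) + (10053.10)(80.00) + (375.00)(170.00) + (-615.75)(57.00) = 1600899.85 mm³
ΣAy_c = (9600.00)(30.00) + (10053.10)(93.95) + (375.00)(8.33) + (-615.75)(26.00) = 1219634.57 mm³
x_c = 1600899.85 / 19412.34 = 82.47 mm
y_c = 1219634.57 / 19412.34 = 62.83 mm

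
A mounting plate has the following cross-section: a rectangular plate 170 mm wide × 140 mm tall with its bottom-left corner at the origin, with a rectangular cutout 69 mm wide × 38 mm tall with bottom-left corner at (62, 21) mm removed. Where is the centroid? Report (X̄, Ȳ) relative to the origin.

X̄ = 83.58 mm, Ȳ = 73.71 mm

plate: A = 170 × 140 = 23800.00, centroid at (85.00, 70.00).
hole: A = −(69 × 38) = -2622.00, centroid at (96.50, 40.00).
ΣA = 21178.00 mm²
ΣAX̄ = (23800.00)(85.00) + (-2622.00)(96.50) = 1769977.00 mm³
ΣAȲ = (23800.00)(70.00) + (-2622.00)(40.00) = 1561120.00 mm³
X̄ = 1769977.00 / 21178.00 = 83.58 mm
Ȳ = 1561120.00 / 21178.00 = 73.71 mm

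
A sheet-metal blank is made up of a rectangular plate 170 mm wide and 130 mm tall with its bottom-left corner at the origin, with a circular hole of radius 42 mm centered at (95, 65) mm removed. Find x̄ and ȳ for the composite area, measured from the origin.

x̄ = 81.65 mm, ȳ = 65.00 mm

plate: A = 170 × 130 = 22100.00, centroid at (85.00, 65.00).
hole: A = −π·42² = -5541.77, centroid at (95.00, 65.00).
ΣA = 16558.23 mm², ΣAx̄ = 1352031.90 mm³, ΣAȳ = 1076284.99 mm³.
x̄ = 1352031.90/16558.23 = 81.65 mm; ȳ = 1076284.99/16558.23 = 65.00 mm.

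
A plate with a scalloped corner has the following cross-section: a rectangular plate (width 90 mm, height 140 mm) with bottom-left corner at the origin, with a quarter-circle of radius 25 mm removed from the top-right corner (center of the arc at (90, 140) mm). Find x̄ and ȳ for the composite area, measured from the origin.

plate: A = 90 × 140 = 12600.00, centroid at (45.00, 70.00).
removed quarter-circle: A = −¼π·25² = -490.87, centroid at (79.39, 129.39).
ΣA = 12109.13 mm², ΣAx̄ = 528029.69 mm³, ΣAȳ = 818485.99 mm³.
x̄ = 528029.69/12109.13 = 43.61 mm; ȳ = 818485.99/12109.13 = 67.59 mm.

x̄ = 43.61 mm, ȳ = 67.59 mm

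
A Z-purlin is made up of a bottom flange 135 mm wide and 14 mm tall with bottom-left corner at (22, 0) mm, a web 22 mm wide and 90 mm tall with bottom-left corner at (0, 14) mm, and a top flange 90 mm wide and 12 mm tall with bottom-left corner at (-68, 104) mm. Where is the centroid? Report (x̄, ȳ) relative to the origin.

Part | A | x̄ᵢ | ȳᵢ | A·x̄ᵢ | A·ȳᵢ
bottom flange | 1890.00 | 89.50 | 7.00 | 169155.00 | 13230.00
web | 1980.00 | 11.00 | 59.00 | 21780.00 | 116820.00
top flange | 1080.00 | -23.00 | 110.00 | -24840.00 | 118800.00
Σ | 4950.00 |  |  | 166095.00 | 248850.00
x̄ = 166095.00 / 4950.00 = 33.55 mm
ȳ = 248850.00 / 4950.00 = 50.27 mm

x̄ = 33.55 mm, ȳ = 50.27 mm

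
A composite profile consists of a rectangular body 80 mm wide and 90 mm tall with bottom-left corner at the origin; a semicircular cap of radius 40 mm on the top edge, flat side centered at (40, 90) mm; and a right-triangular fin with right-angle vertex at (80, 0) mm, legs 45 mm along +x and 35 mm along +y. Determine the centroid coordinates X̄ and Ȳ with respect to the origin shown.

rectangular body: A = 80 × 90 = 7200.00, centroid at (40.00, 45.00).
semicircular top: A = ½π·40² = 2513.27, centroid at (40.00, 106.98).
triangular fin: A = ½·45·35 = 787.50, centroid at (95.00, 11.67).
ΣA = 10500.77 mm²
ΣAX̄ = (7200.00)(40.00) + (2513.27)(40.00) + (787.50)(95.00) = 463343.46 mm³
ΣAȲ = (7200.00)(45.00) + (2513.27)(106.98) + (787.50)(11.67) = 602048.84 mm³
X̄ = 463343.46 / 10500.77 = 44.12 mm
Ȳ = 602048.84 / 10500.77 = 57.33 mm

X̄ = 44.12 mm, Ȳ = 57.33 mm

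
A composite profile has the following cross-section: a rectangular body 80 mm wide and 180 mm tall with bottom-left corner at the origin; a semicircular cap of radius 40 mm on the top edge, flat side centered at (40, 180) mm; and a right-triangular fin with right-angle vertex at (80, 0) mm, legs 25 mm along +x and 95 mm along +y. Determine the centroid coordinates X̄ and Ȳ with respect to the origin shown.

rectangular body: A = 80 × 180 = 14400.00, centroid at (40.00, 90.00).
semicircular top: A = ½π·40² = 2513.27, centroid at (40.00, 196.98).
triangular fin: A = ½·25·95 = 1187.50, centroid at (88.33, 31.67).
ΣA = 18100.77 mm², ΣAX̄ = 781426.80 mm³, ΣAȲ = 1828660.18 mm³.
X̄ = 781426.80/18100.77 = 43.17 mm; Ȳ = 1828660.18/18100.77 = 101.03 mm.

X̄ = 43.17 mm, Ȳ = 101.03 mm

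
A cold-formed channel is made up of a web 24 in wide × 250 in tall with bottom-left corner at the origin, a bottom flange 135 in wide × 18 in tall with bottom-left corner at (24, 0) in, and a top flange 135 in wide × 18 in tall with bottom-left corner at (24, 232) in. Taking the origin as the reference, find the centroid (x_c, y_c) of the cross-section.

web: A = 24 × 250 = 6000.00, centroid at (12.00, 125.00).
bottom flange: A = 135 × 18 = 2430.00, centroid at (91.50, 9.00).
top flange: A = 135 × 18 = 2430.00, centroid at (91.50, 241.00).
ΣA = 10860.00 in², ΣAx_c = 516690.00 in³, ΣAy_c = 1357500.00 in³.
x_c = 516690.00/10860.00 = 47.58 in; y_c = 1357500.00/10860.00 = 125.00 in.

x_c = 47.58 in, y_c = 125.00 in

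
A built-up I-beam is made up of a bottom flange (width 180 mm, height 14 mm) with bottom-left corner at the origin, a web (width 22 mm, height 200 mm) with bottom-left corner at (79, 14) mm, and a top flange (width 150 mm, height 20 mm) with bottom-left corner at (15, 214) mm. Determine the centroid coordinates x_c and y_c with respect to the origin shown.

x_c = 90.00 mm, y_c = 120.08 mm

bottom flange: A = 180 × 14 = 2520.00, centroid at (90.00, 7.00).
web: A = 22 × 200 = 4400.00, centroid at (90.00, 114.00).
top flange: A = 150 × 20 = 3000.00, centroid at (90.00, 224.00).
ΣA = 9920.00 mm², ΣAx_c = 892800.00 mm³, ΣAy_c = 1191240.00 mm³.
x_c = 892800.00/9920.00 = 90.00 mm; y_c = 1191240.00/9920.00 = 120.08 mm.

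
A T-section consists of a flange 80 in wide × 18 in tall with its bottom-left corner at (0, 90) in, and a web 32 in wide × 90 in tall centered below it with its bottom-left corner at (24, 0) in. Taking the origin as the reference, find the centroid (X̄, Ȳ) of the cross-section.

web: A = 32 × 90 = 2880.00, centroid at (40.00, 45.00).
flange: A = 80 × 18 = 1440.00, centroid at (40.00, 99.00).
ΣA = 4320.00 in²
ΣAX̄ = (2880.00)(40.00) + (1440.00)(40.00) = 172800.00 in³
ΣAȲ = (2880.00)(45.00) + (1440.00)(99.00) = 272160.00 in³
X̄ = 172800.00 / 4320.00 = 40.00 in
Ȳ = 272160.00 / 4320.00 = 63.00 in

X̄ = 40.00 in, Ȳ = 63.00 in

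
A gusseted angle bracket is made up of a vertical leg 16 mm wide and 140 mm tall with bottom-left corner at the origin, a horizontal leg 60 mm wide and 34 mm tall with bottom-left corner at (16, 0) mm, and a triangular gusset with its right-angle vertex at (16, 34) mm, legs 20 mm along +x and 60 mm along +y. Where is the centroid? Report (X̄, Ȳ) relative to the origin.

vertical leg: A = 16 × 140 = 2240.00, centroid at (8.00, 70.00).
horizontal leg: A = 60 × 34 = 2040.00, centroid at (46.00, 17.00).
gusset: A = ½·20·60 = 600.00, centroid at (22.67, 54.00).
ΣA = 4880.00 mm²
ΣAX̄ = (2240.00)(8.00) + (2040.00)(46.00) + (600.00)(22.67) = 125360.00 mm³
ΣAȲ = (2240.00)(70.00) + (2040.00)(17.00) + (600.00)(54.00) = 223880.00 mm³
X̄ = 125360.00 / 4880.00 = 25.69 mm
Ȳ = 223880.00 / 4880.00 = 45.88 mm

X̄ = 25.69 mm, Ȳ = 45.88 mm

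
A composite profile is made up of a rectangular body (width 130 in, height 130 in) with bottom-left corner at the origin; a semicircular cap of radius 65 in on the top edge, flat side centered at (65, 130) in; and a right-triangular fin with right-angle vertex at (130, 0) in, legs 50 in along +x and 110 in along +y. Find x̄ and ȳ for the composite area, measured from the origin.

x̄ = 73.54 in, ȳ = 85.41 in

Part | A | x̄ᵢ | ȳᵢ | A·x̄ᵢ | A·ȳᵢ
rectangular body | 16900.00 | 65.00 | 65.00 | 1098500.00 | 1098500.00
semicircular top | 6636.61 | 65.00 | 157.59 | 431379.94 | 1045843.22
triangular fin | 2750.00 | 146.67 | 36.67 | 403333.33 | 100833.33
Σ | 26286.61 |  |  | 1933213.27 | 2245176.55
x̄ = 1933213.27 / 26286.61 = 73.54 in
ȳ = 2245176.55 / 26286.61 = 85.41 in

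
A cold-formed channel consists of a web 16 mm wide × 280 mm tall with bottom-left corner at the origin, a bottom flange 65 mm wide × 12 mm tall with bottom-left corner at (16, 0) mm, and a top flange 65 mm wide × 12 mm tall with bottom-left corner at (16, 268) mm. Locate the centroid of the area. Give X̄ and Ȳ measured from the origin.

web: A = 16 × 280 = 4480.00, centroid at (8.00, 140.00).
bottom flange: A = 65 × 12 = 780.00, centroid at (48.50, 6.00).
top flange: A = 65 × 12 = 780.00, centroid at (48.50, 274.00).
ΣA = 6040.00 mm²
ΣAX̄ = (4480.00)(8.00) + (780.00)(48.50) + (780.00)(48.50) = 111500.00 mm³
ΣAȲ = (4480.00)(140.00) + (780.00)(6.00) + (780.00)(274.00) = 845600.00 mm³
X̄ = 111500.00 / 6040.00 = 18.46 mm
Ȳ = 845600.00 / 6040.00 = 140.00 mm

X̄ = 18.46 mm, Ȳ = 140.00 mm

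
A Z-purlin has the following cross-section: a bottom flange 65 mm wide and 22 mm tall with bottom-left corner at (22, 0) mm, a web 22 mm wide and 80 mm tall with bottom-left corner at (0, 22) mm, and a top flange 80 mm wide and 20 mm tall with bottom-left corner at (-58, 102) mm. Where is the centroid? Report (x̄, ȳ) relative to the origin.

x̄ = 14.30 mm, ȳ = 63.48 mm

bottom flange: A = 65 × 22 = 1430.00, centroid at (54.50, 11.00).
web: A = 22 × 80 = 1760.00, centroid at (11.00, 62.00).
top flange: A = 80 × 20 = 1600.00, centroid at (-18.00, 112.00).
ΣA = 4790.00 mm²
ΣAx̄ = (1430.00)(54.50) + (1760.00)(11.00) + (1600.00)(-18.00) = 68495.00 mm³
ΣAȳ = (1430.00)(11.00) + (1760.00)(62.00) + (1600.00)(112.00) = 304050.00 mm³
x̄ = 68495.00 / 4790.00 = 14.30 mm
ȳ = 304050.00 / 4790.00 = 63.48 mm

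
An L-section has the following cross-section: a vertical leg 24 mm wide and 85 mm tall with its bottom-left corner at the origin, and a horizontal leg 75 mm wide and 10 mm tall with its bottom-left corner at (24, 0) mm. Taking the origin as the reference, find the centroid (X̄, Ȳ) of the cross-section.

vertical leg: A = 24 × 85 = 2040.00, centroid at (12.00, 42.50).
horizontal leg: A = 75 × 10 = 750.00, centroid at (61.50, 5.00).
ΣA = 2790.00 mm², ΣAX̄ = 70605.00 mm³, ΣAȲ = 90450.00 mm³.
X̄ = 70605.00/2790.00 = 25.31 mm; Ȳ = 90450.00/2790.00 = 32.42 mm.

X̄ = 25.31 mm, Ȳ = 32.42 mm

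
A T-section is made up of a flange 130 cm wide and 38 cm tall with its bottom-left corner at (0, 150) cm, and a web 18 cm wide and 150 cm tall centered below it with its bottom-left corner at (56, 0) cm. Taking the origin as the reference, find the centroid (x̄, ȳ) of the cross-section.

Part | A | x̄ᵢ | ȳᵢ | A·x̄ᵢ | A·ȳᵢ
web | 2700.00 | 65.00 | 75.00 | 175500.00 | 202500.00
flange | 4940.00 | 65.00 | 169.00 | 321100.00 | 834860.00
Σ | 7640.00 |  |  | 496600.00 | 1037360.00
x̄ = 496600.00 / 7640.00 = 65.00 cm
ȳ = 1037360.00 / 7640.00 = 135.78 cm

x̄ = 65.00 cm, ȳ = 135.78 cm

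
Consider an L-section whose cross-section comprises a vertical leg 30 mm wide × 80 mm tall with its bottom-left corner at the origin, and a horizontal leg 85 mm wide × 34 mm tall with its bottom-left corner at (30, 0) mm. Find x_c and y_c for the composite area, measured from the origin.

x_c = 46.41 mm, y_c = 27.43 mm

Part | A | x̄ᵢ | ȳᵢ | A·x̄ᵢ | A·ȳᵢ
vertical leg | 2400.00 | 15.00 | 40.00 | 36000.00 | 96000.00
horizontal leg | 2890.00 | 72.50 | 17.00 | 209525.00 | 49130.00
Σ | 5290.00 |  |  | 245525.00 | 145130.00
x_c = 245525.00 / 5290.00 = 46.41 mm
y_c = 145130.00 / 5290.00 = 27.43 mm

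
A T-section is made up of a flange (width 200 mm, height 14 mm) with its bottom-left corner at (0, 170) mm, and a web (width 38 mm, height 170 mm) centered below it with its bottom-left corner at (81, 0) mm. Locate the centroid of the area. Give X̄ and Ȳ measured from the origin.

X̄ = 100.00 mm, Ȳ = 112.82 mm

web: A = 38 × 170 = 6460.00, centroid at (100.00, 85.00).
flange: A = 200 × 14 = 2800.00, centroid at (100.00, 177.00).
ΣA = 9260.00 mm², ΣAX̄ = 926000.00 mm³, ΣAȲ = 1044700.00 mm³.
X̄ = 926000.00/9260.00 = 100.00 mm; Ȳ = 1044700.00/9260.00 = 112.82 mm.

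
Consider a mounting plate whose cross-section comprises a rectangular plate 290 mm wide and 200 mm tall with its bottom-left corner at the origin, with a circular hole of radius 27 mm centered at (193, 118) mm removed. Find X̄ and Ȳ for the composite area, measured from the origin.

plate: A = 290 × 200 = 58000.00, centroid at (145.00, 100.00).
hole: A = −π·27² = -2290.22, centroid at (193.00, 118.00).
ΣA = 55709.78 mm², ΣAX̄ = 7967987.34 mm³, ΣAȲ = 5529753.92 mm³.
X̄ = 7967987.34/55709.78 = 143.03 mm; Ȳ = 5529753.92/55709.78 = 99.26 mm.

X̄ = 143.03 mm, Ȳ = 99.26 mm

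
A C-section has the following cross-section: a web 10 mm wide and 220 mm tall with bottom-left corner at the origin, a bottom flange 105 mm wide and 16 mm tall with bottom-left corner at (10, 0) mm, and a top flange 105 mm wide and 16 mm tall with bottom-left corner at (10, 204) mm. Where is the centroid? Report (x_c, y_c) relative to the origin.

Part | A | x̄ᵢ | ȳᵢ | A·x̄ᵢ | A·ȳᵢ
web | 2200.00 | 5.00 | 110.00 | 11000.00 | 242000.00
bottom flange | 1680.00 | 62.50 | 8.00 | 105000.00 | 13440.00
top flange | 1680.00 | 62.50 | 212.00 | 105000.00 | 356160.00
Σ | 5560.00 |  |  | 221000.00 | 611600.00
x_c = 221000.00 / 5560.00 = 39.75 mm
y_c = 611600.00 / 5560.00 = 110.00 mm

x_c = 39.75 mm, y_c = 110.00 mm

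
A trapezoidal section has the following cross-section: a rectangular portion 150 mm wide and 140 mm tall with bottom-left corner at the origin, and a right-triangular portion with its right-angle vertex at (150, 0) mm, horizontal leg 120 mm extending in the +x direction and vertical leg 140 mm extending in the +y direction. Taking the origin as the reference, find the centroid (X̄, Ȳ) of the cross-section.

X̄ = 107.86 mm, Ȳ = 63.33 mm

Part | A | x̄ᵢ | ȳᵢ | A·x̄ᵢ | A·ȳᵢ
rectangular portion | 21000.00 | 75.00 | 70.00 | 1575000.00 | 1470000.00
triangular portion | 8400.00 | 190.00 | 46.67 | 1596000.00 | 392000.00
Σ | 29400.00 |  |  | 3171000.00 | 1862000.00
X̄ = 3171000.00 / 29400.00 = 107.86 mm
Ȳ = 1862000.00 / 29400.00 = 63.33 mm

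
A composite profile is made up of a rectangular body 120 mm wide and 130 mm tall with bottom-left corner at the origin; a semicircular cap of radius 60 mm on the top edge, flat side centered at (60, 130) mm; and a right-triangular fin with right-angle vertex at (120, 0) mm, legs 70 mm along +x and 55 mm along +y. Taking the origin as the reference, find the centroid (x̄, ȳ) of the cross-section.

rectangular body: A = 120 × 130 = 15600.00, centroid at (60.00, 65.00).
semicircular top: A = ½π·60² = 5654.87, centroid at (60.00, 155.46).
triangular fin: A = ½·70·55 = 1925.00, centroid at (143.33, 18.33).
ΣA = 23179.87 mm²
ΣAx̄ = (15600.00)(60.00) + (5654.87)(60.00) + (1925.00)(143.33) = 1551208.67 mm³
ΣAȳ = (15600.00)(65.00) + (5654.87)(155.46) + (1925.00)(18.33) = 1928424.35 mm³
x̄ = 1551208.67 / 23179.87 = 66.92 mm
ȳ = 1928424.35 / 23179.87 = 83.19 mm

x̄ = 66.92 mm, ȳ = 83.19 mm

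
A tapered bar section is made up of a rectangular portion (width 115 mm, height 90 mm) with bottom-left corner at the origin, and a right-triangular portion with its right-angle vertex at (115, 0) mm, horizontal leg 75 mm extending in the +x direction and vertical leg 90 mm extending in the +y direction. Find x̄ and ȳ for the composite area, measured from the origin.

Part | A | x̄ᵢ | ȳᵢ | A·x̄ᵢ | A·ȳᵢ
rectangular portion | 10350.00 | 57.50 | 45.00 | 595125.00 | 465750.00
triangular portion | 3375.00 | 140.00 | 30.00 | 472500.00 | 101250.00
Σ | 13725.00 |  |  | 1067625.00 | 567000.00
x̄ = 1067625.00 / 13725.00 = 77.79 mm
ȳ = 567000.00 / 13725.00 = 41.31 mm

x̄ = 77.79 mm, ȳ = 41.31 mm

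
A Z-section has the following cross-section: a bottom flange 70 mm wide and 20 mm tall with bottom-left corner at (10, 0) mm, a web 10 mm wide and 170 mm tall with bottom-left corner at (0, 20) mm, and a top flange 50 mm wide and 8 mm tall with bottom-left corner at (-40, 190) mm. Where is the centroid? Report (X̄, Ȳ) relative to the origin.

X̄ = 18.71 mm, Ȳ = 77.17 mm

bottom flange: A = 70 × 20 = 1400.00, centroid at (45.00, 10.00).
web: A = 10 × 170 = 1700.00, centroid at (5.00, 105.00).
top flange: A = 50 × 8 = 400.00, centroid at (-15.00, 194.00).
ΣA = 3500.00 mm², ΣAX̄ = 65500.00 mm³, ΣAȲ = 270100.00 mm³.
X̄ = 65500.00/3500.00 = 18.71 mm; Ȳ = 270100.00/3500.00 = 77.17 mm.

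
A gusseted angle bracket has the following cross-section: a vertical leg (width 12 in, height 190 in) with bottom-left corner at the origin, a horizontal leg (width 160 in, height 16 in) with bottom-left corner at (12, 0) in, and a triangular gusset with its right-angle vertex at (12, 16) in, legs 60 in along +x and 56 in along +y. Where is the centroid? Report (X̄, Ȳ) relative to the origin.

vertical leg: A = 12 × 190 = 2280.00, centroid at (6.00, 95.00).
horizontal leg: A = 160 × 16 = 2560.00, centroid at (92.00, 8.00).
gusset: A = ½·60·56 = 1680.00, centroid at (32.00, 34.67).
ΣA = 6520.00 in², ΣAX̄ = 302960.00 in³, ΣAȲ = 295320.00 in³.
X̄ = 302960.00/6520.00 = 46.47 in; Ȳ = 295320.00/6520.00 = 45.29 in.

X̄ = 46.47 in, Ȳ = 45.29 in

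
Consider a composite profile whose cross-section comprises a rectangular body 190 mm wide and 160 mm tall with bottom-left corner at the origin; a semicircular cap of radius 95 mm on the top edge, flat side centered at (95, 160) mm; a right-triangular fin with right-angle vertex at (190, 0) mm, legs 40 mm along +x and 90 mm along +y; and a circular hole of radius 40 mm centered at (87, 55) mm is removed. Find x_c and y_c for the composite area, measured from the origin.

rectangular body: A = 190 × 160 = 30400.00, centroid at (95.00, 80.00).
semicircular top: A = ½π·95² = 14176.44, centroid at (95.00, 200.32).
triangular fin: A = ½·40·90 = 1800.00, centroid at (203.33, 30.00).
hole: A = −π·40² = -5026.55, centroid at (87.00, 55.00).
ΣA = 41349.89 mm²
ΣAx_c = (30400.00)(95.00) + (14176.44)(95.00) + (1800.00)(203.33) + (-5026.55)(87.00) = 4163451.80 mm³
ΣAy_c = (30400.00)(80.00) + (14176.44)(200.32) + (1800.00)(30.00) + (-5026.55)(55.00) = 5049353.08 mm³
x_c = 4163451.80 / 41349.89 = 100.69 mm
y_c = 5049353.08 / 41349.89 = 122.11 mm

x_c = 100.69 mm, y_c = 122.11 mm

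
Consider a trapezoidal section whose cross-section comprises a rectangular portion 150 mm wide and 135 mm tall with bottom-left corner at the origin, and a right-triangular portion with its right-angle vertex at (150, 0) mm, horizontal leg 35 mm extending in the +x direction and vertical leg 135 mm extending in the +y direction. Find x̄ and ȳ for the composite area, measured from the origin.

rectangular portion: A = 150 × 135 = 20250.00, centroid at (75.00, 67.50).
triangular portion: A = ½·35·135 = 2362.50, centroid at (161.67, 45.00).
ΣA = 22612.50 mm², ΣAx̄ = 1900687.50 mm³, ΣAȳ = 1473187.50 mm³.
x̄ = 1900687.50/22612.50 = 84.05 mm; ȳ = 1473187.50/22612.50 = 65.15 mm.

x̄ = 84.05 mm, ȳ = 65.15 mm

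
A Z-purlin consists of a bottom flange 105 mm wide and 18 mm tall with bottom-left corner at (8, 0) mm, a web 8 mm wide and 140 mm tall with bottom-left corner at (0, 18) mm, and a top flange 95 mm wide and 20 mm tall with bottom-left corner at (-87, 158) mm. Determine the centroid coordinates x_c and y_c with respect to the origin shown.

bottom flange: A = 105 × 18 = 1890.00, centroid at (60.50, 9.00).
web: A = 8 × 140 = 1120.00, centroid at (4.00, 88.00).
top flange: A = 95 × 20 = 1900.00, centroid at (-39.50, 168.00).
ΣA = 4910.00 mm²
ΣAx_c = (1890.00)(60.50) + (1120.00)(4.00) + (1900.00)(-39.50) = 43775.00 mm³
ΣAy_c = (1890.00)(9.00) + (1120.00)(88.00) + (1900.00)(168.00) = 434770.00 mm³
x_c = 43775.00 / 4910.00 = 8.92 mm
y_c = 434770.00 / 4910.00 = 88.55 mm

x_c = 8.92 mm, y_c = 88.55 mm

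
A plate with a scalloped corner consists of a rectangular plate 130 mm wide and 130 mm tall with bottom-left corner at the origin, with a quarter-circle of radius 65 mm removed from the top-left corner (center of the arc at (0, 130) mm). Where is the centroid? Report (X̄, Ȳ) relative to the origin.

plate: A = 130 × 130 = 16900.00, centroid at (65.00, 65.00).
removed quarter-circle: A = −¼π·65² = -3318.31, centroid at (27.59, 102.41).
ΣA = 13581.69 mm²
ΣAX̄ = (16900.00)(65.00) + (-3318.31)(27.59) = 1006958.33 mm³
ΣAȲ = (16900.00)(65.00) + (-3318.31)(102.41) = 758661.73 mm³
X̄ = 1006958.33 / 13581.69 = 74.14 mm
Ȳ = 758661.73 / 13581.69 = 55.86 mm

X̄ = 74.14 mm, Ȳ = 55.86 mm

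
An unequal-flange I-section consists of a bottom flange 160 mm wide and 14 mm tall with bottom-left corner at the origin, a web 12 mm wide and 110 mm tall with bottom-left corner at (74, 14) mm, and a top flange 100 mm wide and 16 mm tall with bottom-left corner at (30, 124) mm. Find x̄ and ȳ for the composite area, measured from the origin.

x̄ = 80.00 mm, ȳ = 61.62 mm

Part | A | x̄ᵢ | ȳᵢ | A·x̄ᵢ | A·ȳᵢ
bottom flange | 2240.00 | 80.00 | 7.00 | 179200.00 | 15680.00
web | 1320.00 | 80.00 | 69.00 | 105600.00 | 91080.00
top flange | 1600.00 | 80.00 | 132.00 | 128000.00 | 211200.00
Σ | 5160.00 |  |  | 412800.00 | 317960.00
x̄ = 412800.00 / 5160.00 = 80.00 mm
ȳ = 317960.00 / 5160.00 = 61.62 mm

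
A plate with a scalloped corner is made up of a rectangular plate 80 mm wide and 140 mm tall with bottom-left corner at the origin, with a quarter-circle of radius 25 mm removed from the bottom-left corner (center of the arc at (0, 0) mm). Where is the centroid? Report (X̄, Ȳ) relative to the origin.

plate: A = 80 × 140 = 11200.00, centroid at (40.00, 70.00).
removed quarter-circle: A = −¼π·25² = -490.87, centroid at (10.61, 10.61).
ΣA = 10709.13 mm², ΣAX̄ = 442791.67 mm³, ΣAȲ = 778791.67 mm³.
X̄ = 442791.67/10709.13 = 41.35 mm; Ȳ = 778791.67/10709.13 = 72.72 mm.

X̄ = 41.35 mm, Ȳ = 72.72 mm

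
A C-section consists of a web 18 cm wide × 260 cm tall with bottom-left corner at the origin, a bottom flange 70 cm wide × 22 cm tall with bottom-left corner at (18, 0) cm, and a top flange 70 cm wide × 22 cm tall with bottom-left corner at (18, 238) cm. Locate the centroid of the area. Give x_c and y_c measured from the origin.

Part | A | x̄ᵢ | ȳᵢ | A·x̄ᵢ | A·ȳᵢ
web | 4680.00 | 9.00 | 130.00 | 42120.00 | 608400.00
bottom flange | 1540.00 | 53.00 | 11.00 | 81620.00 | 16940.00
top flange | 1540.00 | 53.00 | 249.00 | 81620.00 | 383460.00
Σ | 7760.00 |  |  | 205360.00 | 1008800.00
x_c = 205360.00 / 7760.00 = 26.46 cm
y_c = 1008800.00 / 7760.00 = 130.00 cm

x_c = 26.46 cm, y_c = 130.00 cm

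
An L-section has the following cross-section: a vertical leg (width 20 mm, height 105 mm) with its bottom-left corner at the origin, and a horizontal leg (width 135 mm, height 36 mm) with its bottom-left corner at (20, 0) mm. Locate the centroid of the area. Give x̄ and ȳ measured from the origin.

x̄ = 64.12 mm, ȳ = 28.41 mm

vertical leg: A = 20 × 105 = 2100.00, centroid at (10.00, 52.50).
horizontal leg: A = 135 × 36 = 4860.00, centroid at (87.50, 18.00).
ΣA = 6960.00 mm², ΣAx̄ = 446250.00 mm³, ΣAȳ = 197730.00 mm³.
x̄ = 446250.00/6960.00 = 64.12 mm; ȳ = 197730.00/6960.00 = 28.41 mm.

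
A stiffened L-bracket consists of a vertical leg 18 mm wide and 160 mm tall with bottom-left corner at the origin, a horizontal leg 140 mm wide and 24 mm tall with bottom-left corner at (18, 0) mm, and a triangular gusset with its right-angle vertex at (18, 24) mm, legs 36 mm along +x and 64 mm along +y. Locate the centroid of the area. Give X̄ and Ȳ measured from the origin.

vertical leg: A = 18 × 160 = 2880.00, centroid at (9.00, 80.00).
horizontal leg: A = 140 × 24 = 3360.00, centroid at (88.00, 12.00).
gusset: A = ½·36·64 = 1152.00, centroid at (30.00, 45.33).
ΣA = 7392.00 mm²
ΣAX̄ = (2880.00)(9.00) + (3360.00)(88.00) + (1152.00)(30.00) = 356160.00 mm³
ΣAȲ = (2880.00)(80.00) + (3360.00)(12.00) + (1152.00)(45.33) = 322944.00 mm³
X̄ = 356160.00 / 7392.00 = 48.18 mm
Ȳ = 322944.00 / 7392.00 = 43.69 mm

X̄ = 48.18 mm, Ȳ = 43.69 mm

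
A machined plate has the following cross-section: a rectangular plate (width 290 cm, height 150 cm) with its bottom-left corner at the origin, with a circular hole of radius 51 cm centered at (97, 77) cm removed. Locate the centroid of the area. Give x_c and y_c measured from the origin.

x_c = 156.10 cm, y_c = 74.54 cm

plate: A = 290 × 150 = 43500.00, centroid at (145.00, 75.00).
hole: A = −π·51² = -8171.28, centroid at (97.00, 77.00).
ΣA = 35328.72 cm²
ΣAx_c = (43500.00)(145.00) + (-8171.28)(97.00) = 5514885.60 cm³
ΣAy_c = (43500.00)(75.00) + (-8171.28)(77.00) = 2633311.25 cm³
x_c = 5514885.60 / 35328.72 = 156.10 cm
y_c = 2633311.25 / 35328.72 = 74.54 cm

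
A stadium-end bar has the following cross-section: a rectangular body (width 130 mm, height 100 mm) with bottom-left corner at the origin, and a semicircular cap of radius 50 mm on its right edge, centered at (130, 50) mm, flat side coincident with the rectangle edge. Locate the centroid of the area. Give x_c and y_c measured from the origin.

Part | A | x̄ᵢ | ȳᵢ | A·x̄ᵢ | A·ȳᵢ
rectangular body | 13000.00 | 65.00 | 50.00 | 845000.00 | 650000.00
semicircular end | 3926.99 | 151.22 | 50.00 | 593842.14 | 196349.54
Σ | 16926.99 |  |  | 1438842.14 | 846349.54
x_c = 1438842.14 / 16926.99 = 85.00 mm
y_c = 846349.54 / 16926.99 = 50.00 mm

x_c = 85.00 mm, y_c = 50.00 mm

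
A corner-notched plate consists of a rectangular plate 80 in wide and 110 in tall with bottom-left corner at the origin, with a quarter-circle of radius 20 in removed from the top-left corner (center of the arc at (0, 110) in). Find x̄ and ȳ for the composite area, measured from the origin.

Part | A | x̄ᵢ | ȳᵢ | A·x̄ᵢ | A·ȳᵢ
plate | 8800.00 | 40.00 | 55.00 | 352000.00 | 484000.00
removed quarter-circle | -314.16 | 8.49 | 101.51 | -2666.67 | -31890.85
Σ | 8485.84 |  |  | 349333.33 | 452109.15
x̄ = 349333.33 / 8485.84 = 41.17 in
ȳ = 452109.15 / 8485.84 = 53.28 in

x̄ = 41.17 in, ȳ = 53.28 in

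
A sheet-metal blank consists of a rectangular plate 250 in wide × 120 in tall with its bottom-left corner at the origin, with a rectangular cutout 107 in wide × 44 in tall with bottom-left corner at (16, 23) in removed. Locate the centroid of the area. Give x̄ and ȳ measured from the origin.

x̄ = 135.33 in, ȳ = 62.79 in

plate: A = 250 × 120 = 30000.00, centroid at (125.00, 60.00).
hole: A = −(107 × 44) = -4708.00, centroid at (69.50, 45.00).
ΣA = 25292.00 in²
ΣAx̄ = (30000.00)(125.00) + (-4708.00)(69.50) = 3422794.00 in³
ΣAȳ = (30000.00)(60.00) + (-4708.00)(45.00) = 1588140.00 in³
x̄ = 3422794.00 / 25292.00 = 135.33 in
ȳ = 1588140.00 / 25292.00 = 62.79 in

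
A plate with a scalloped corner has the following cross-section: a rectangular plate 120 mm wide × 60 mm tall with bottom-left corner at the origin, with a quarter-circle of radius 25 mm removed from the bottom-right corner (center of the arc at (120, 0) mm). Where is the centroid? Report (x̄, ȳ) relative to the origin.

x̄ = 56.39 mm, ȳ = 31.42 mm

plate: A = 120 × 60 = 7200.00, centroid at (60.00, 30.00).
removed quarter-circle: A = −¼π·25² = -490.87, centroid at (109.39, 10.61).
ΣA = 6709.13 mm², ΣAx̄ = 378303.47 mm³, ΣAȳ = 210791.67 mm³.
x̄ = 378303.47/6709.13 = 56.39 mm; ȳ = 210791.67/6709.13 = 31.42 mm.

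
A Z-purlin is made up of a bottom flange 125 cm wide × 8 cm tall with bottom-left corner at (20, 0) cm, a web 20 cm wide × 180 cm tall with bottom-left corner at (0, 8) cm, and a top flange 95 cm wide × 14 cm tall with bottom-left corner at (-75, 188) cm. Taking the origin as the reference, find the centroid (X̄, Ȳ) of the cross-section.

X̄ = 13.82 cm, Ȳ = 103.90 cm

bottom flange: A = 125 × 8 = 1000.00, centroid at (82.50, 4.00).
web: A = 20 × 180 = 3600.00, centroid at (10.00, 98.00).
top flange: A = 95 × 14 = 1330.00, centroid at (-27.50, 195.00).
ΣA = 5930.00 cm²
ΣAX̄ = (1000.00)(82.50) + (3600.00)(10.00) + (1330.00)(-27.50) = 81925.00 cm³
ΣAȲ = (1000.00)(4.00) + (3600.00)(98.00) + (1330.00)(195.00) = 616150.00 cm³
X̄ = 81925.00 / 5930.00 = 13.82 cm
Ȳ = 616150.00 / 5930.00 = 103.90 cm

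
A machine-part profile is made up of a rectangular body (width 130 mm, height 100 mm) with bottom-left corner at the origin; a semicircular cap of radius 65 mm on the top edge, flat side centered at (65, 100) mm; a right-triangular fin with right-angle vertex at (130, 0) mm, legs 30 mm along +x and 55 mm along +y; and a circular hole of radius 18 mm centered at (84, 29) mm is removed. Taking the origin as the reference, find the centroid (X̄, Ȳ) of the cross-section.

X̄ = 67.19 mm, Ȳ = 76.24 mm

rectangular body: A = 130 × 100 = 13000.00, centroid at (65.00, 50.00).
semicircular top: A = ½π·65² = 6636.61, centroid at (65.00, 127.59).
triangular fin: A = ½·30·55 = 825.00, centroid at (140.00, 18.33).
hole: A = −π·18² = -1017.88, centroid at (84.00, 29.00).
ΣA = 19443.74 mm², ΣAX̄ = 1306378.36 mm³, ΣAȲ = 1482351.38 mm³.
X̄ = 1306378.36/19443.74 = 67.19 mm; Ȳ = 1482351.38/19443.74 = 76.24 mm.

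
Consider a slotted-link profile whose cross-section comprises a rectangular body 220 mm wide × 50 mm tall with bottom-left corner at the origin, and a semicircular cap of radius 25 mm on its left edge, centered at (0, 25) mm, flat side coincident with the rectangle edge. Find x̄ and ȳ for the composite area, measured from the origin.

Part | A | x̄ᵢ | ȳᵢ | A·x̄ᵢ | A·ȳᵢ
rectangular body | 11000.00 | 110.00 | 25.00 | 1210000.00 | 275000.00
semicircular end | 981.75 | -10.61 | 25.00 | -10416.67 | 24543.69
Σ | 11981.75 |  |  | 1199583.33 | 299543.69
x̄ = 1199583.33 / 11981.75 = 100.12 mm
ȳ = 299543.69 / 11981.75 = 25.00 mm

x̄ = 100.12 mm, ȳ = 25.00 mm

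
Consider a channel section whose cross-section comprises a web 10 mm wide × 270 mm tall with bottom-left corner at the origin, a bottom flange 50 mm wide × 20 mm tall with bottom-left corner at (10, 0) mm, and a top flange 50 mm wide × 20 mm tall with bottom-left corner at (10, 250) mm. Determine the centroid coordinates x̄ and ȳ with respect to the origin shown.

Part | A | x̄ᵢ | ȳᵢ | A·x̄ᵢ | A·ȳᵢ
web | 2700.00 | 5.00 | 135.00 | 13500.00 | 364500.00
bottom flange | 1000.00 | 35.00 | 10.00 | 35000.00 | 10000.00
top flange | 1000.00 | 35.00 | 260.00 | 35000.00 | 260000.00
Σ | 4700.00 |  |  | 83500.00 | 634500.00
x̄ = 83500.00 / 4700.00 = 17.77 mm
ȳ = 634500.00 / 4700.00 = 135.00 mm

x̄ = 17.77 mm, ȳ = 135.00 mm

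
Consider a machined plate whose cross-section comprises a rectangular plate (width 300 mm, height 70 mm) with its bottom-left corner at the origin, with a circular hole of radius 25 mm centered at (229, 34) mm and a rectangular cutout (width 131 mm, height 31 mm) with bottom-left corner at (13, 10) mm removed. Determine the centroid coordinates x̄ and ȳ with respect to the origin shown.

x̄ = 159.03 mm, ȳ = 37.71 mm

Part | A | x̄ᵢ | ȳᵢ | A·x̄ᵢ | A·ȳᵢ
plate | 21000.00 | 150.00 | 35.00 | 3150000.00 | 735000.00
hole 1 | -1963.50 | 229.00 | 34.00 | -449640.45 | -66758.84
hole 2 | -4061.00 | 78.50 | 25.50 | -318788.50 | -103555.50
Σ | 14975.50 |  |  | 2381571.05 | 564685.66
x̄ = 2381571.05 / 14975.50 = 159.03 mm
ȳ = 564685.66 / 14975.50 = 37.71 mm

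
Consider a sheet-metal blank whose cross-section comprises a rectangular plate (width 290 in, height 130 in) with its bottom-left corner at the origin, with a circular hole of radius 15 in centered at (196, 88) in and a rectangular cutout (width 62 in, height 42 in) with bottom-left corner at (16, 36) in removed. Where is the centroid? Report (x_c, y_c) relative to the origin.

x_c = 151.37 in, y_c = 65.13 in

plate: A = 290 × 130 = 37700.00, centroid at (145.00, 65.00).
hole 1: A = −π·15² = -706.86, centroid at (196.00, 88.00).
hole 2: A = −(62 × 42) = -2604.00, centroid at (47.00, 57.00).
ΣA = 34389.14 in²
ΣAx_c = (37700.00)(145.00) + (-706.86)(196.00) + (-2604.00)(47.00) = 5205567.76 in³
ΣAy_c = (37700.00)(65.00) + (-706.86)(88.00) + (-2604.00)(57.00) = 2239868.47 in³
x_c = 5205567.76 / 34389.14 = 151.37 in
y_c = 2239868.47 / 34389.14 = 65.13 in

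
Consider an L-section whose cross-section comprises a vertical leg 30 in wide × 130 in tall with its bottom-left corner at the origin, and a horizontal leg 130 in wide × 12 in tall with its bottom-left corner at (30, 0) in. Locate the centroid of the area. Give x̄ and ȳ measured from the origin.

vertical leg: A = 30 × 130 = 3900.00, centroid at (15.00, 65.00).
horizontal leg: A = 130 × 12 = 1560.00, centroid at (95.00, 6.00).
ΣA = 5460.00 in²
ΣAx̄ = (3900.00)(15.00) + (1560.00)(95.00) = 206700.00 in³
ΣAȳ = (3900.00)(65.00) + (1560.00)(6.00) = 262860.00 in³
x̄ = 206700.00 / 5460.00 = 37.86 in
ȳ = 262860.00 / 5460.00 = 48.14 in

x̄ = 37.86 in, ȳ = 48.14 in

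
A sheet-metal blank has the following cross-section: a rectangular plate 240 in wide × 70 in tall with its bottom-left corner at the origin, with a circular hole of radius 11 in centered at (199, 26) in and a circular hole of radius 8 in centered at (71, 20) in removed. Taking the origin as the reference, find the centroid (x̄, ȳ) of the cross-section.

Part | A | x̄ᵢ | ȳᵢ | A·x̄ᵢ | A·ȳᵢ
plate | 16800.00 | 120.00 | 35.00 | 2016000.00 | 588000.00
hole 1 | -380.13 | 199.00 | 26.00 | -75646.41 | -9883.45
hole 2 | -201.06 | 71.00 | 20.00 | -14275.40 | -4021.24
Σ | 16218.81 |  |  | 1926078.19 | 574095.31
x̄ = 1926078.19 / 16218.81 = 118.76 in
ȳ = 574095.31 / 16218.81 = 35.40 in

x̄ = 118.76 in, ȳ = 35.40 in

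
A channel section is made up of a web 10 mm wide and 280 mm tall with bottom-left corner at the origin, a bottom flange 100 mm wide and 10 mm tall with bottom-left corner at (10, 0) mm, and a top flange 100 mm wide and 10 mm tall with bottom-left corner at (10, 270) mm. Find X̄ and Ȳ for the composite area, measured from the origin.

Part | A | x̄ᵢ | ȳᵢ | A·x̄ᵢ | A·ȳᵢ
web | 2800.00 | 5.00 | 140.00 | 14000.00 | 392000.00
bottom flange | 1000.00 | 60.00 | 5.00 | 60000.00 | 5000.00
top flange | 1000.00 | 60.00 | 275.00 | 60000.00 | 275000.00
Σ | 4800.00 |  |  | 134000.00 | 672000.00
X̄ = 134000.00 / 4800.00 = 27.92 mm
Ȳ = 672000.00 / 4800.00 = 140.00 mm

X̄ = 27.92 mm, Ȳ = 140.00 mm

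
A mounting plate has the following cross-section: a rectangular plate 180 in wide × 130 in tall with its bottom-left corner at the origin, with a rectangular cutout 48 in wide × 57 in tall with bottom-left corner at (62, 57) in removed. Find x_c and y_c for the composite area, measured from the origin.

Part | A | x̄ᵢ | ȳᵢ | A·x̄ᵢ | A·ȳᵢ
plate | 23400.00 | 90.00 | 65.00 | 2106000.00 | 1521000.00
hole | -2736.00 | 86.00 | 85.50 | -235296.00 | -233928.00
Σ | 20664.00 |  |  | 1870704.00 | 1287072.00
x_c = 1870704.00 / 20664.00 = 90.53 in
y_c = 1287072.00 / 20664.00 = 62.29 in

x_c = 90.53 in, y_c = 62.29 in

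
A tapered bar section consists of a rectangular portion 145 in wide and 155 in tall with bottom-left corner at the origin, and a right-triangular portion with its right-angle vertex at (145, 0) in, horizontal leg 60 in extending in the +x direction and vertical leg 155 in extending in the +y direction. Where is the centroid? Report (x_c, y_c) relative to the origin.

x_c = 88.36 in, y_c = 73.07 in

rectangular portion: A = 145 × 155 = 22475.00, centroid at (72.50, 77.50).
triangular portion: A = ½·60·155 = 4650.00, centroid at (165.00, 51.67).
ΣA = 27125.00 in², ΣAx_c = 2396687.50 in³, ΣAy_c = 1982062.50 in³.
x_c = 2396687.50/27125.00 = 88.36 in; y_c = 1982062.50/27125.00 = 73.07 in.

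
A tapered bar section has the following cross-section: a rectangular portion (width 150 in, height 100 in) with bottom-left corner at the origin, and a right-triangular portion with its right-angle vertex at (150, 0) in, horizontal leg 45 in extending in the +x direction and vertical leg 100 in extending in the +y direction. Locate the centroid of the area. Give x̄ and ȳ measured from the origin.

Part | A | x̄ᵢ | ȳᵢ | A·x̄ᵢ | A·ȳᵢ
rectangular portion | 15000.00 | 75.00 | 50.00 | 1125000.00 | 750000.00
triangular portion | 2250.00 | 165.00 | 33.33 | 371250.00 | 75000.00
Σ | 17250.00 |  |  | 1496250.00 | 825000.00
x̄ = 1496250.00 / 17250.00 = 86.74 in
ȳ = 825000.00 / 17250.00 = 47.83 in

x̄ = 86.74 in, ȳ = 47.83 in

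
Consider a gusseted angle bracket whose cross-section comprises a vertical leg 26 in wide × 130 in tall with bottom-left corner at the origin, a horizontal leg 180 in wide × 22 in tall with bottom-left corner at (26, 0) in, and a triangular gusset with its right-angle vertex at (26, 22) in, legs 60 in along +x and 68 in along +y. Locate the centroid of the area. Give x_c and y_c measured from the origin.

Part | A | x̄ᵢ | ȳᵢ | A·x̄ᵢ | A·ȳᵢ
vertical leg | 3380.00 | 13.00 | 65.00 | 43940.00 | 219700.00
horizontal leg | 3960.00 | 116.00 | 11.00 | 459360.00 | 43560.00
gusset | 2040.00 | 46.00 | 44.67 | 93840.00 | 91120.00
Σ | 9380.00 |  |  | 597140.00 | 354380.00
x_c = 597140.00 / 9380.00 = 63.66 in
y_c = 354380.00 / 9380.00 = 37.78 in

x_c = 63.66 in, y_c = 37.78 in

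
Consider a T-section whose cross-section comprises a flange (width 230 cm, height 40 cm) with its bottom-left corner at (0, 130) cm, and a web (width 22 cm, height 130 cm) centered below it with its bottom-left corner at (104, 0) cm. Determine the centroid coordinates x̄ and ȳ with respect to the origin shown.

x̄ = 115.00 cm, ȳ = 129.84 cm

web: A = 22 × 130 = 2860.00, centroid at (115.00, 65.00).
flange: A = 230 × 40 = 9200.00, centroid at (115.00, 150.00).
ΣA = 12060.00 cm²
ΣAx̄ = (2860.00)(115.00) + (9200.00)(115.00) = 1386900.00 cm³
ΣAȳ = (2860.00)(65.00) + (9200.00)(150.00) = 1565900.00 cm³
x̄ = 1386900.00 / 12060.00 = 115.00 cm
ȳ = 1565900.00 / 12060.00 = 129.84 cm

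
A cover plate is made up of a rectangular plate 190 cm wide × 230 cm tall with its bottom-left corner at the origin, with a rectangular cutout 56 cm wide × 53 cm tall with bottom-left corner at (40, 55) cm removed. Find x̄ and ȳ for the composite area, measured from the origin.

plate: A = 190 × 230 = 43700.00, centroid at (95.00, 115.00).
hole: A = −(56 × 53) = -2968.00, centroid at (68.00, 81.50).
ΣA = 40732.00 cm², ΣAx̄ = 3949676.00 cm³, ΣAȳ = 4783608.00 cm³.
x̄ = 3949676.00/40732.00 = 96.97 cm; ȳ = 4783608.00/40732.00 = 117.44 cm.

x̄ = 96.97 cm, ȳ = 117.44 cm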